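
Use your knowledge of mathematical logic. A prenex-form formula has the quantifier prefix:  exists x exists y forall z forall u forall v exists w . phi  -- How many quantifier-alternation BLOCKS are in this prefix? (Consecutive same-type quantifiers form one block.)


Quantifier-type sequence: E E A A A E  (A=forall, E=exists)
Group into maximal same-type runs:
  Ex2 | Ax3 | Ex1
Number of blocks = 3

3


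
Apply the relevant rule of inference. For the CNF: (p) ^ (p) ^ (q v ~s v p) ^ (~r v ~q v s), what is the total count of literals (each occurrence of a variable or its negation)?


Counting literals in each clause:
Clause 1: 1 literal(s)
Clause 2: 1 literal(s)
Clause 3: 3 literal(s)
Clause 4: 3 literal(s)
Total = 8

8


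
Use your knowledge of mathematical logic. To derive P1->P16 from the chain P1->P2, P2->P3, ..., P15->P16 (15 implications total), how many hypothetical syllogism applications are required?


With 15 implications in a chain connecting 16 propositions:
P1->P2, P2->P3, ..., P15->P16
Steps needed = (number of implications) - 1 = 15 - 1 = 14

14


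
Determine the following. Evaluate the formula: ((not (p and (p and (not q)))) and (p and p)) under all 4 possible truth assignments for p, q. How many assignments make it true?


Check all 4 assignments:
p=0, q=0: 0
p=0, q=1: 0
p=1, q=0: 0
p=1, q=1: 1
Count of True = 1

1


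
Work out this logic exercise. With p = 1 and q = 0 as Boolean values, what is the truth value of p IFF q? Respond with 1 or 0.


p = 1, q = 0
Operation: p IFF q
Evaluate: 1 IFF 0 = 0

0


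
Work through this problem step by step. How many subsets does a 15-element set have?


The power set of a set with n elements has 2^n elements.
|P(S)| = 2^15 = 32768

32768


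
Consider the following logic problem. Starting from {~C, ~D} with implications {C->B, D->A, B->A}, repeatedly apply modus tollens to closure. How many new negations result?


Initial negated facts: {~C, ~D}
Apply modus tollens to closure:
  (no implication fires)
Final negated: {~C, ~D}
New negations: {(none)}
Count = 0

0


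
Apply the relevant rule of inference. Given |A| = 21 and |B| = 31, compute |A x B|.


The Cartesian product A x B contains all ordered pairs (a, b).
|A x B| = |A| * |B| = 21 * 31 = 651

651


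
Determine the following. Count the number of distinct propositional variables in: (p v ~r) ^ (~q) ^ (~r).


Identify each variable that appears in the formula.
Variables found: p, q, r
Count = 3

3


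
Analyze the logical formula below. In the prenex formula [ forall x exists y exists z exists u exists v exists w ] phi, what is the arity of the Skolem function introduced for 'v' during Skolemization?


Quantifier prefix: forall x exists y exists z exists u exists v exists w
'v' is existentially quantified at position 5.
Universal variables preceding it: x
Skolem function arity = 1

1


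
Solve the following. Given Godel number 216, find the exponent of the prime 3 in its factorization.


Factorize 216 by dividing by 3 repeatedly.
Division steps: 3 divides 216 exactly 3 time(s).
Exponent of 3 = 3

3


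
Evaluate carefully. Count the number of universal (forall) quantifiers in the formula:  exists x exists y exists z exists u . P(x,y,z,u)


Quantifier prefix: exists x exists y exists z exists u
Mark each quantifier type:
  E E E E
Universal count = 0, Existential count = 4
Asked for universal (forall) quantifiers: 0

0


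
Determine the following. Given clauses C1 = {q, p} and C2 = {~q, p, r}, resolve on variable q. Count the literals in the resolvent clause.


Remove q from C1 and ~q from C2.
C1 remainder: {p}
C2 remainder: {p, r}
Union (resolvent): {p, r}
Resolvent has 2 literal(s).

2


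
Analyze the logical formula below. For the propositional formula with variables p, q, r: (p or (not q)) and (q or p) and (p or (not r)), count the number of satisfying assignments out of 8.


Evaluate all 8 assignments for p, q, r:
p=0, q=0, r=0: 0
p=0, q=0, r=1: 0
p=0, q=1, r=0: 0
p=0, q=1, r=1: 0
p=1, q=0, r=0: 1
p=1, q=0, r=1: 1
p=1, q=1, r=0: 1
p=1, q=1, r=1: 1
Satisfying count = 4

4


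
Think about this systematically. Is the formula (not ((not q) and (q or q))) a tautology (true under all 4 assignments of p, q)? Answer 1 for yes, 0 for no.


Check all 4 assignments:
p=0, q=0: 1
p=0, q=1: 1
p=1, q=0: 1
p=1, q=1: 1
Satisfying count = 4/4.
Tautology iff count = 4: yes.

1


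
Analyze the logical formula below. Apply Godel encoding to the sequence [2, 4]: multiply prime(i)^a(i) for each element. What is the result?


Encode each element as an exponent of the corresponding prime:
  2^2 = 4
  3^4 = 81
Product = 4 * 81 = 324

324


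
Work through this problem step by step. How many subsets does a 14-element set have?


The power set of a set with n elements has 2^n elements.
|P(S)| = 2^14 = 16384

16384


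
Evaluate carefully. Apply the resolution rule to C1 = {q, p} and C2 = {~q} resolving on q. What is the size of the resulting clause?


Remove q from C1 and ~q from C2.
C1 remainder: {p}
C2 remainder: {}
Union (resolvent): {p}
Resolvent has 1 literal(s).

1


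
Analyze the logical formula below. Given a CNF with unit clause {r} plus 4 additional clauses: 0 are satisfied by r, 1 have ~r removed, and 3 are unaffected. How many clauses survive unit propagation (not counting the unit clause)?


Satisfied (removed): 0
Shortened (remain): 1
Unchanged (remain): 3
Remaining = 1 + 3 = 4

4


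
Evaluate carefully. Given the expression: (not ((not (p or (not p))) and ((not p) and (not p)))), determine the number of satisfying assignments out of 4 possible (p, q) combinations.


Check all 4 assignments:
p=0, q=0: 1
p=0, q=1: 1
p=1, q=0: 1
p=1, q=1: 1
Count of True = 4

4


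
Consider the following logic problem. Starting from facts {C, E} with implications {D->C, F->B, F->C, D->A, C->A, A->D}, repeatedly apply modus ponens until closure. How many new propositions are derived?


Initial facts: {C, E}
Apply modus ponens to closure:
  C and C->A  =>  A
  A and A->D  =>  D
Final known: {A, C, D, E}
New propositions: {A, D}
Count = 2

2


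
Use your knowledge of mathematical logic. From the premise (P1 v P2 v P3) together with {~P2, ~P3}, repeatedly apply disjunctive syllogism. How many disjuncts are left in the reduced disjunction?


Original disjuncts (3): P1, P2, P3
Negated (eliminate): ~P2, ~P3
Remaining disjuncts: P1
Count = 3 - 2 = 1

1


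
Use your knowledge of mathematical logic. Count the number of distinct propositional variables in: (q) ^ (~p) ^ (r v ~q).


Identify each variable that appears in the formula.
Variables found: p, q, r
Count = 3

3


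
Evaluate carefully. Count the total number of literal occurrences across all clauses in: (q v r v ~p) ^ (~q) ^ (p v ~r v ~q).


Counting literals in each clause:
Clause 1: 3 literal(s)
Clause 2: 1 literal(s)
Clause 3: 3 literal(s)
Total = 7

7


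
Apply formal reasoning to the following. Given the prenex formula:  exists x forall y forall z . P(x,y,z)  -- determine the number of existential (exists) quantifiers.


Quantifier prefix: exists x forall y forall z
Mark each quantifier type:
  E U U
Universal count = 2, Existential count = 1
Asked for existential (exists) quantifiers: 1

1


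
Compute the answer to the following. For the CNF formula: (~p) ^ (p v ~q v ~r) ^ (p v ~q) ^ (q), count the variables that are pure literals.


Check each variable for pure literal status:
p: mixed (not pure)
q: mixed (not pure)
r: pure negative
Pure literal count = 1

1


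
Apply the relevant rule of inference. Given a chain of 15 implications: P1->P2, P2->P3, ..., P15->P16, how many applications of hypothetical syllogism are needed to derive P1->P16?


With 15 implications in a chain connecting 16 propositions:
P1->P2, P2->P3, ..., P15->P16
Steps needed = (number of implications) - 1 = 15 - 1 = 14

14


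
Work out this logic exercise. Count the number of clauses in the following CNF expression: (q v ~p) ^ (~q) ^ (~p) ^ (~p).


A CNF formula is a conjunction of clauses.
Clauses are separated by ^.
Counting the conjuncts: 4 clauses.

4


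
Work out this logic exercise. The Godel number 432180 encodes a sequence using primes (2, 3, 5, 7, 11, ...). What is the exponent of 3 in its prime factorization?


Factorize 432180 by dividing by 3 repeatedly.
Division steps: 3 divides 432180 exactly 2 time(s).
Exponent of 3 = 2

2


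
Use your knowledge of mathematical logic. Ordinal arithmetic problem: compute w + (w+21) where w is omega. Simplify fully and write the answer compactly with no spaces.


Compute w + (w+21).
Ordinal + is associative but NOT commutative; for finite n>0, n + w = w but w + n stays w+n.
w + (w+21) = (w+w) + 21 = w*2+21.
Result = w*2+21

w*2+21


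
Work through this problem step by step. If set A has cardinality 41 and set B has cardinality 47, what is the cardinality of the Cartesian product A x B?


The Cartesian product A x B contains all ordered pairs (a, b).
|A x B| = |A| * |B| = 41 * 47 = 1927

1927


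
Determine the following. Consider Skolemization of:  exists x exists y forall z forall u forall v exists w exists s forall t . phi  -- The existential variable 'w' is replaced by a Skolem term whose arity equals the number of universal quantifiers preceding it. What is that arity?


Quantifier prefix: exists x exists y forall z forall u forall v exists w exists s forall t
'w' is existentially quantified at position 6.
Universal variables preceding it: z, u, v
Skolem function arity = 3

3


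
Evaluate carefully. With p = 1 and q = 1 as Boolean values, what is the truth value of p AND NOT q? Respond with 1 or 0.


p = 1, q = 1
Operation: p AND NOT q
Evaluate: 1 AND NOT 1 = 0

0


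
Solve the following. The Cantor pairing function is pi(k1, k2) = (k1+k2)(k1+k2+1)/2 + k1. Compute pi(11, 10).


k1 + k2 = 21
(k1+k2)(k1+k2+1)/2 = 21 * 22 / 2 = 231
pi = 231 + 11 = 242

242


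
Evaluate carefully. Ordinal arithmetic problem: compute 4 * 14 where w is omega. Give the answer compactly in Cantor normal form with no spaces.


Compute 4 * 14.
Ordinal * is associative and left-distributive over +, but NOT commutative; for finite n>1, n*w = w but w*n stays w*n.
Both finite; ordinal * agrees with natural *: 4 * 14 = 56.
Result = 56

56


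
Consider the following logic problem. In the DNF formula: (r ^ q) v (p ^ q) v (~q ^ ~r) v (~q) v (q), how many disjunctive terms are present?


A DNF formula is a disjunction of terms (conjunctions).
Terms are separated by v.
Counting the disjuncts: 5 terms.

5


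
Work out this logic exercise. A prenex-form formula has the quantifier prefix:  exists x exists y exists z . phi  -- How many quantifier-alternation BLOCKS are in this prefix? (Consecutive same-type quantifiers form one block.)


Quantifier-type sequence: E E E  (A=forall, E=exists)
Group into maximal same-type runs:
  Ex3
Number of blocks = 1

1


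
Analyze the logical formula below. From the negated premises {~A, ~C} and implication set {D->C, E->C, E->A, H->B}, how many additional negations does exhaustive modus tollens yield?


Initial negated facts: {~A, ~C}
Apply modus tollens to closure:
  ~C and D->C  =>  ~D
  ~C and E->C  =>  ~E
Final negated: {~A, ~C, ~D, ~E}
New negations: {~D, ~E}
Count = 2

2


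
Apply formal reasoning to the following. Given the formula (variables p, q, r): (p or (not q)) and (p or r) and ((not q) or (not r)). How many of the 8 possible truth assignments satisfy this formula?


Evaluate all 8 assignments for p, q, r:
p=0, q=0, r=0: 0
p=0, q=0, r=1: 1
p=0, q=1, r=0: 0
p=0, q=1, r=1: 0
p=1, q=0, r=0: 1
p=1, q=0, r=1: 1
p=1, q=1, r=0: 1
p=1, q=1, r=1: 0
Satisfying count = 4

4


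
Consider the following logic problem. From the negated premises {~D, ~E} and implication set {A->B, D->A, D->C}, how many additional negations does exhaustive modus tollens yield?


Initial negated facts: {~D, ~E}
Apply modus tollens to closure:
  (no implication fires)
Final negated: {~D, ~E}
New negations: {(none)}
Count = 0

0


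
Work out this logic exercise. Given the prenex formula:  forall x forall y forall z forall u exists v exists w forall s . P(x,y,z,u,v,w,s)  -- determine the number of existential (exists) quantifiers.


Quantifier prefix: forall x forall y forall z forall u exists v exists w forall s
Mark each quantifier type:
  U U U U E E U
Universal count = 5, Existential count = 2
Asked for existential (exists) quantifiers: 2

2


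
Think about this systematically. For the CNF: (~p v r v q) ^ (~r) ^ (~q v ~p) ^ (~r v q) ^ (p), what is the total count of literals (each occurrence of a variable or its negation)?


Counting literals in each clause:
Clause 1: 3 literal(s)
Clause 2: 1 literal(s)
Clause 3: 2 literal(s)
Clause 4: 2 literal(s)
Clause 5: 1 literal(s)
Total = 9

9


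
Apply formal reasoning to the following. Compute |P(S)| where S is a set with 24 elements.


The power set of a set with n elements has 2^n elements.
|P(S)| = 2^24 = 16777216

16777216


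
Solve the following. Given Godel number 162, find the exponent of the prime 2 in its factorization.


Factorize 162 by dividing by 2 repeatedly.
Division steps: 2 divides 162 exactly 1 time(s).
Exponent of 2 = 1

1


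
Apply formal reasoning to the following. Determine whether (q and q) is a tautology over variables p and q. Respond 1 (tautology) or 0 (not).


Check all 4 assignments:
p=0, q=0: 0
p=0, q=1: 1
p=1, q=0: 0
p=1, q=1: 1
Satisfying count = 2/4.
Tautology iff count = 4: no.

0


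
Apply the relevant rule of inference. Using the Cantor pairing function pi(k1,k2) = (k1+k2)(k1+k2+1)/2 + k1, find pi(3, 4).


k1 + k2 = 7
(k1+k2)(k1+k2+1)/2 = 7 * 8 / 2 = 28
pi = 28 + 3 = 31

31


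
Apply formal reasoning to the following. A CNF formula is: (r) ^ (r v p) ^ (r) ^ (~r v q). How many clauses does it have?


A CNF formula is a conjunction of clauses.
Clauses are separated by ^.
Counting the conjuncts: 4 clauses.

4


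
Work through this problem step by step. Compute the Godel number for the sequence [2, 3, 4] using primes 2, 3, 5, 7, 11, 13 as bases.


Encode each element as an exponent of the corresponding prime:
  2^2 = 4
  3^3 = 27
  5^4 = 625
Product = 4 * 27 * 625 = 67500

67500


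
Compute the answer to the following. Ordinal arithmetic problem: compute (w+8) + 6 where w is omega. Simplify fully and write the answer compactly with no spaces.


Compute (w+8) + 6.
Ordinal + is associative but NOT commutative; for finite n>0, n + w = w but w + n stays w+n.
By associativity: (w+8) + 6 = w + (8+6) = w+14.
Result = w+14

w+14


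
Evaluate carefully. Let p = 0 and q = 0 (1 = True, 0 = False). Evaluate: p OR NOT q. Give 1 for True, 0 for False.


p = 0, q = 0
Operation: p OR NOT q
Evaluate: 0 OR NOT 0 = 1

1


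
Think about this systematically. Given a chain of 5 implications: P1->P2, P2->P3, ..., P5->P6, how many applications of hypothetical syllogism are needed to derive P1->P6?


With 5 implications in a chain connecting 6 propositions:
P1->P2, P2->P3, ..., P5->P6
Steps needed = (number of implications) - 1 = 5 - 1 = 4

4


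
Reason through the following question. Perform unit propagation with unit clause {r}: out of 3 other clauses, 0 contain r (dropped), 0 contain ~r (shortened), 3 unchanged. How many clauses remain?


Satisfied (removed): 0
Shortened (remain): 0
Unchanged (remain): 3
Remaining = 0 + 3 = 3

3


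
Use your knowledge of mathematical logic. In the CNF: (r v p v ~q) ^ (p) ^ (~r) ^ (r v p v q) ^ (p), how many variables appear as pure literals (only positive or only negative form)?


Check each variable for pure literal status:
p: pure positive
q: mixed (not pure)
r: mixed (not pure)
Pure literal count = 1

1


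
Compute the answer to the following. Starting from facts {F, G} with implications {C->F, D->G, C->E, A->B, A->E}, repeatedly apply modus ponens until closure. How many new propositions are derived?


Initial facts: {F, G}
Apply modus ponens to closure:
  (no implication fires)
Final known: {F, G}
New propositions: {(none)}
Count = 0

0


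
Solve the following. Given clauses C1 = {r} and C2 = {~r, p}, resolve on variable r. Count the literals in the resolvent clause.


Remove r from C1 and ~r from C2.
C1 remainder: {}
C2 remainder: {p}
Union (resolvent): {p}
Resolvent has 1 literal(s).

1


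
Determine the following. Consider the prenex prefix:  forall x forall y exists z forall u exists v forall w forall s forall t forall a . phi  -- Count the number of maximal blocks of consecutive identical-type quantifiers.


Quantifier-type sequence: A A E A E A A A A  (A=forall, E=exists)
Group into maximal same-type runs:
  Ax2 | Ex1 | Ax1 | Ex1 | Ax4
Number of blocks = 5

5


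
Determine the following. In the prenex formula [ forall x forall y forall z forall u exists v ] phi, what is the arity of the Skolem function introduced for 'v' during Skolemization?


Quantifier prefix: forall x forall y forall z forall u exists v
'v' is existentially quantified at position 5.
Universal variables preceding it: x, y, z, u
Skolem function arity = 4

4


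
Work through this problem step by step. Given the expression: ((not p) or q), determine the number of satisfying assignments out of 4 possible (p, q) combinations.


Check all 4 assignments:
p=0, q=0: 1
p=0, q=1: 1
p=1, q=0: 0
p=1, q=1: 1
Count of True = 3

3


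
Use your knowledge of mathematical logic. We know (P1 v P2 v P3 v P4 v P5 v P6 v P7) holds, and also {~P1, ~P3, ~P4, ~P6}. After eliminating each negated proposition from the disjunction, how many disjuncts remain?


Original disjuncts (7): P1, P2, P3, P4, P5, P6, P7
Negated (eliminate): ~P1, ~P3, ~P4, ~P6
Remaining disjuncts: P2, P5, P7
Count = 7 - 4 = 3

3


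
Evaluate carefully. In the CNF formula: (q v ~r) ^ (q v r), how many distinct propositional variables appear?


Identify each variable that appears in the formula.
Variables found: q, r
Count = 2

2


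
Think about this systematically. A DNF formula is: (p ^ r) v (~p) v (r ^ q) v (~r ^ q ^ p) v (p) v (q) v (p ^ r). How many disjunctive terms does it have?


A DNF formula is a disjunction of terms (conjunctions).
Terms are separated by v.
Counting the disjuncts: 7 terms.

7


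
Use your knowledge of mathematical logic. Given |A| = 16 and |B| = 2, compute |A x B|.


The Cartesian product A x B contains all ordered pairs (a, b).
|A x B| = |A| * |B| = 16 * 2 = 32

32


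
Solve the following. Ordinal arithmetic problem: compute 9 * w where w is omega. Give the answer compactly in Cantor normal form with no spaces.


Compute 9 * w.
Ordinal * is associative and left-distributive over +, but NOT commutative; for finite n>1, n*w = w but w*n stays w*n.
For finite n>0, n * w = sup{n*k : k<w} = w. So 9 * w = w.
Result = w

w


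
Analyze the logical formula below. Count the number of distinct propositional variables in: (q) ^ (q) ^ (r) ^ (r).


Identify each variable that appears in the formula.
Variables found: q, r
Count = 2

2


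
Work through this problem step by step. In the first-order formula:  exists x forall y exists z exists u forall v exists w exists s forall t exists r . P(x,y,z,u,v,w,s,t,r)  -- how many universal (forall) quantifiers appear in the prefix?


Quantifier prefix: exists x forall y exists z exists u forall v exists w exists s forall t exists r
Mark each quantifier type:
  E U E E U E E U E
Universal count = 3, Existential count = 6
Asked for universal (forall) quantifiers: 3

3


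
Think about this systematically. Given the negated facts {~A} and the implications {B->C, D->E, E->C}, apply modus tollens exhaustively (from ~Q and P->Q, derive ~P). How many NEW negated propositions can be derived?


Initial negated facts: {~A}
Apply modus tollens to closure:
  (no implication fires)
Final negated: {~A}
New negations: {(none)}
Count = 0

0


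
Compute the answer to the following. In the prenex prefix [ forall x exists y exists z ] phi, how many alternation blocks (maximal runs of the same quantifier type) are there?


Quantifier-type sequence: A E E  (A=forall, E=exists)
Group into maximal same-type runs:
  Ax1 | Ex2
Number of blocks = 2

2


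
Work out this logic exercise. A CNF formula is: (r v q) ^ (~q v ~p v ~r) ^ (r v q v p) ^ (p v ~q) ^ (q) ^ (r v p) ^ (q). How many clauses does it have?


A CNF formula is a conjunction of clauses.
Clauses are separated by ^.
Counting the conjuncts: 7 clauses.

7


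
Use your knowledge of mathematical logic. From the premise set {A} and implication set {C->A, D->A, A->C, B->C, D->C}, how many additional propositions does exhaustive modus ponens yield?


Initial facts: {A}
Apply modus ponens to closure:
  A and A->C  =>  C
Final known: {A, C}
New propositions: {C}
Count = 1

1


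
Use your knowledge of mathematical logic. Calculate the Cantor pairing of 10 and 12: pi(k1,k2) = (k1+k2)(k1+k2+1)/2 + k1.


k1 + k2 = 22
(k1+k2)(k1+k2+1)/2 = 22 * 23 / 2 = 253
pi = 253 + 10 = 263

263


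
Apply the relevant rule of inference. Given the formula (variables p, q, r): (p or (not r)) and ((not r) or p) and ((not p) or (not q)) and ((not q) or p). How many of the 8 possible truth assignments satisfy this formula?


Evaluate all 8 assignments for p, q, r:
p=0, q=0, r=0: 1
p=0, q=0, r=1: 0
p=0, q=1, r=0: 0
p=0, q=1, r=1: 0
p=1, q=0, r=0: 1
p=1, q=0, r=1: 1
p=1, q=1, r=0: 0
p=1, q=1, r=1: 0
Satisfying count = 3

3


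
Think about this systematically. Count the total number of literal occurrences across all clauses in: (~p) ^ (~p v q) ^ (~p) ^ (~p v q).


Counting literals in each clause:
Clause 1: 1 literal(s)
Clause 2: 2 literal(s)
Clause 3: 1 literal(s)
Clause 4: 2 literal(s)
Total = 6

6


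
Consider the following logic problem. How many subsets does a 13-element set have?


The power set of a set with n elements has 2^n elements.
|P(S)| = 2^13 = 8192

8192


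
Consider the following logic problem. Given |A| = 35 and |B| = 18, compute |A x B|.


The Cartesian product A x B contains all ordered pairs (a, b).
|A x B| = |A| * |B| = 35 * 18 = 630

630


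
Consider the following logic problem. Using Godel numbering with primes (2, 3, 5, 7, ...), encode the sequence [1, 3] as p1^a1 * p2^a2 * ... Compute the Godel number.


Encode each element as an exponent of the corresponding prime:
  2^1 = 2
  3^3 = 27
Product = 2 * 27 = 54

54


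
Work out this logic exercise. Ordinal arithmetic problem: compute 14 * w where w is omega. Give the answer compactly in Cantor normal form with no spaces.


Compute 14 * w.
Ordinal * is associative and left-distributive over +, but NOT commutative; for finite n>1, n*w = w but w*n stays w*n.
For finite n>0, n * w = sup{n*k : k<w} = w. So 14 * w = w.
Result = w

w


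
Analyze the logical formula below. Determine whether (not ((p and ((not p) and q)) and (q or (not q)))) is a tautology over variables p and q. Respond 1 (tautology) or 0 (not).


Check all 4 assignments:
p=0, q=0: 1
p=0, q=1: 1
p=1, q=0: 1
p=1, q=1: 1
Satisfying count = 4/4.
Tautology iff count = 4: yes.

1


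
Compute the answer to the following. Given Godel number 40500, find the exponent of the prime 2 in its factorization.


Factorize 40500 by dividing by 2 repeatedly.
Division steps: 2 divides 40500 exactly 2 time(s).
Exponent of 2 = 2

2


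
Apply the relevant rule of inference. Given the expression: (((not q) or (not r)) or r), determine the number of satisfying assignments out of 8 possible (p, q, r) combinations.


Check all 8 assignments:
p=0, q=0, r=0: 1
p=0, q=0, r=1: 1
p=0, q=1, r=0: 1
p=0, q=1, r=1: 1
p=1, q=0, r=0: 1
p=1, q=0, r=1: 1
p=1, q=1, r=0: 1
p=1, q=1, r=1: 1
Count of True = 8

8


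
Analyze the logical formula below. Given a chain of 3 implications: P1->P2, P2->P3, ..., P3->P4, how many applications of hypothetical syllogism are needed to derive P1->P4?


With 3 implications in a chain connecting 4 propositions:
P1->P2, P2->P3, ..., P3->P4
Steps needed = (number of implications) - 1 = 3 - 1 = 2

2


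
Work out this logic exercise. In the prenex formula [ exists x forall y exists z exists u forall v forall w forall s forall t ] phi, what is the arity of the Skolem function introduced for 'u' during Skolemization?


Quantifier prefix: exists x forall y exists z exists u forall v forall w forall s forall t
'u' is existentially quantified at position 4.
Universal variables preceding it: y
Skolem function arity = 1

1


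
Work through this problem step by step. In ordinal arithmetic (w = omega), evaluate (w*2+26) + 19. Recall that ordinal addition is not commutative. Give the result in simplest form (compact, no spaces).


Compute (w*2+26) + 19.
Ordinal + is associative but NOT commutative; for finite n>0, n + w = w but w + n stays w+n.
By associativity: (w*2+26) + 19 = w*2 + (26+19) = w*2+45.
Result = w*2+45

w*2+45


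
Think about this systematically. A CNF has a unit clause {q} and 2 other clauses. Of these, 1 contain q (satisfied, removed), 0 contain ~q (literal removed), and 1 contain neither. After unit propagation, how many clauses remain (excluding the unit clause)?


Satisfied (removed): 1
Shortened (remain): 0
Unchanged (remain): 1
Remaining = 0 + 1 = 1

1


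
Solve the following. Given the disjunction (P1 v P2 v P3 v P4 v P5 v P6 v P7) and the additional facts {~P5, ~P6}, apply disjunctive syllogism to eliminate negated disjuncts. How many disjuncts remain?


Original disjuncts (7): P1, P2, P3, P4, P5, P6, P7
Negated (eliminate): ~P5, ~P6
Remaining disjuncts: P1, P2, P3, P4, P7
Count = 7 - 2 = 5

5


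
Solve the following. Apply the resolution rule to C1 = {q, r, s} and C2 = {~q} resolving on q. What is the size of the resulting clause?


Remove q from C1 and ~q from C2.
C1 remainder: {r, s}
C2 remainder: {}
Union (resolvent): {r, s}
Resolvent has 2 literal(s).

2


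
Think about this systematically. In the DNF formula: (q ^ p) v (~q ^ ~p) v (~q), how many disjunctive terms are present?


A DNF formula is a disjunction of terms (conjunctions).
Terms are separated by v.
Counting the disjuncts: 3 terms.

3


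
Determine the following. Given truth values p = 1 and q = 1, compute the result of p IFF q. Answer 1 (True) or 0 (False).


p = 1, q = 1
Operation: p IFF q
Evaluate: 1 IFF 1 = 1

1


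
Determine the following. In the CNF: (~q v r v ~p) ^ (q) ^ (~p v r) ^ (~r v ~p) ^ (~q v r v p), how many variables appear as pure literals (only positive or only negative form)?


Check each variable for pure literal status:
p: mixed (not pure)
q: mixed (not pure)
r: mixed (not pure)
Pure literal count = 0

0


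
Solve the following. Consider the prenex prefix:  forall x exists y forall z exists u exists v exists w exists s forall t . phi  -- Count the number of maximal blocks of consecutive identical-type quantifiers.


Quantifier-type sequence: A E A E E E E A  (A=forall, E=exists)
Group into maximal same-type runs:
  Ax1 | Ex1 | Ax1 | Ex4 | Ax1
Number of blocks = 5

5


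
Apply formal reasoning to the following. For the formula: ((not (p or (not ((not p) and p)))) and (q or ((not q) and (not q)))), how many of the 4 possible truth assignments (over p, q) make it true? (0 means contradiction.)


Check all 4 assignments:
p=0, q=0: 0
p=0, q=1: 0
p=1, q=0: 0
p=1, q=1: 0
Count of True = 0

0


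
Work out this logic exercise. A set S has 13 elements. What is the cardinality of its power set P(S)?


The power set of a set with n elements has 2^n elements.
|P(S)| = 2^13 = 8192

8192


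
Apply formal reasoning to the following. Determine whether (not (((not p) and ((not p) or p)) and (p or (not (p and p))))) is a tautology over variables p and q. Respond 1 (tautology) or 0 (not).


Check all 4 assignments:
p=0, q=0: 0
p=0, q=1: 0
p=1, q=0: 1
p=1, q=1: 1
Satisfying count = 2/4.
Tautology iff count = 4: no.

0


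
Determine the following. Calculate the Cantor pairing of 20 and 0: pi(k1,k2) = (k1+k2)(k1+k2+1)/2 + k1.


k1 + k2 = 20
(k1+k2)(k1+k2+1)/2 = 20 * 21 / 2 = 210
pi = 210 + 20 = 230

230


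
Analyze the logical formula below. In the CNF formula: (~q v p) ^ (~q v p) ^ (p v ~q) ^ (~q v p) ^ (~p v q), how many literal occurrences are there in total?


Counting literals in each clause:
Clause 1: 2 literal(s)
Clause 2: 2 literal(s)
Clause 3: 2 literal(s)
Clause 4: 2 literal(s)
Clause 5: 2 literal(s)
Total = 10

10


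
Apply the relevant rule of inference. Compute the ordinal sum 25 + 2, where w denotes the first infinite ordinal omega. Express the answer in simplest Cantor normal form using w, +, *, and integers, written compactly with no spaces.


Compute 25 + 2.
Ordinal + is associative but NOT commutative; for finite n>0, n + w = w but w + n stays w+n.
Both operands finite; ordinal + agrees with natural +: 25 + 2 = 27.
Result = 27

27


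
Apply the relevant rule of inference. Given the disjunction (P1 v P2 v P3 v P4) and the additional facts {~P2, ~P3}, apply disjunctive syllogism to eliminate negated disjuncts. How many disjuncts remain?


Original disjuncts (4): P1, P2, P3, P4
Negated (eliminate): ~P2, ~P3
Remaining disjuncts: P1, P4
Count = 4 - 2 = 2

2


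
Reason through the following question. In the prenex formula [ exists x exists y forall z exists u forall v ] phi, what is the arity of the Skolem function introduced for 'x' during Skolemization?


Quantifier prefix: exists x exists y forall z exists u forall v
'x' is existentially quantified at position 1.
No universal quantifiers precede it.
Skolem function arity = 0 (a Skolem constant)

0


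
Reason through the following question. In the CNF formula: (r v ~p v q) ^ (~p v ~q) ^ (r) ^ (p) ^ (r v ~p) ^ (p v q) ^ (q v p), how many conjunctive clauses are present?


A CNF formula is a conjunction of clauses.
Clauses are separated by ^.
Counting the conjuncts: 7 clauses.

7


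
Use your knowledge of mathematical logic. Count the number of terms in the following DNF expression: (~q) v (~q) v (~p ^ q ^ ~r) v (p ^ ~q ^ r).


A DNF formula is a disjunction of terms (conjunctions).
Terms are separated by v.
Counting the disjuncts: 4 terms.

4


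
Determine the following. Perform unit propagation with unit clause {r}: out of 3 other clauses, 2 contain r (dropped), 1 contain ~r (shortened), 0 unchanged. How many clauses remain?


Satisfied (removed): 2
Shortened (remain): 1
Unchanged (remain): 0
Remaining = 1 + 0 = 1

1


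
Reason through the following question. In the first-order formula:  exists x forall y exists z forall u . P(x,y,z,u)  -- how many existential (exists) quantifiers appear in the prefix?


Quantifier prefix: exists x forall y exists z forall u
Mark each quantifier type:
  E U E U
Universal count = 2, Existential count = 2
Asked for existential (exists) quantifiers: 2

2


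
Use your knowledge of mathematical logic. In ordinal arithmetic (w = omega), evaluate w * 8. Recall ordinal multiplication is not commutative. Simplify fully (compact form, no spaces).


Compute w * 8.
Ordinal * is associative and left-distributive over +, but NOT commutative; for finite n>1, n*w = w but w*n stays w*n.
w * 8 means 8 copies of w concatenated: w*8.
Result = w*8

w*8


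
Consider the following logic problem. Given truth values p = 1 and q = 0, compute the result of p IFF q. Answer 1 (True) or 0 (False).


p = 1, q = 0
Operation: p IFF q
Evaluate: 1 IFF 0 = 0

0


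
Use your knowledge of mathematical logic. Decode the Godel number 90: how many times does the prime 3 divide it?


Factorize 90 by dividing by 3 repeatedly.
Division steps: 3 divides 90 exactly 2 time(s).
Exponent of 3 = 2

2


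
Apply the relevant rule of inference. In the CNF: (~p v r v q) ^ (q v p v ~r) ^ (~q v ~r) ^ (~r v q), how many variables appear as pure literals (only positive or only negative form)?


Check each variable for pure literal status:
p: mixed (not pure)
q: mixed (not pure)
r: mixed (not pure)
Pure literal count = 0

0


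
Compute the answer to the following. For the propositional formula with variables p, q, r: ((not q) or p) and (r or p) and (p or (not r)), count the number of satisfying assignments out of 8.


Evaluate all 8 assignments for p, q, r:
p=0, q=0, r=0: 0
p=0, q=0, r=1: 0
p=0, q=1, r=0: 0
p=0, q=1, r=1: 0
p=1, q=0, r=0: 1
p=1, q=0, r=1: 1
p=1, q=1, r=0: 1
p=1, q=1, r=1: 1
Satisfying count = 4

4


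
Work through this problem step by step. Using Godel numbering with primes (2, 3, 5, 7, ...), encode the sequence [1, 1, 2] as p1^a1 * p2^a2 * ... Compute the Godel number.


Encode each element as an exponent of the corresponding prime:
  2^1 = 2
  3^1 = 3
  5^2 = 25
Product = 2 * 3 * 25 = 150

150


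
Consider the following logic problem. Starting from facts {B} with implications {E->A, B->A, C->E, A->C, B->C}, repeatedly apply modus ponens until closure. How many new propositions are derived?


Initial facts: {B}
Apply modus ponens to closure:
  B and B->A  =>  A
  A and A->C  =>  C
  C and C->E  =>  E
Final known: {A, B, C, E}
New propositions: {A, C, E}
Count = 3

3


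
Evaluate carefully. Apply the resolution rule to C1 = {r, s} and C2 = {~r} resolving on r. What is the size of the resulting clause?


Remove r from C1 and ~r from C2.
C1 remainder: {s}
C2 remainder: {}
Union (resolvent): {s}
Resolvent has 1 literal(s).

1


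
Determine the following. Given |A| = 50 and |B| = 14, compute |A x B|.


The Cartesian product A x B contains all ordered pairs (a, b).
|A x B| = |A| * |B| = 50 * 14 = 700

700


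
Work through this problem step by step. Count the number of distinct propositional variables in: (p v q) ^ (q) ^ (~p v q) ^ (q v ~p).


Identify each variable that appears in the formula.
Variables found: p, q
Count = 2

2


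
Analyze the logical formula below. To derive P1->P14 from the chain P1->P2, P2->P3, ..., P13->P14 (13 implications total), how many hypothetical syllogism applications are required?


With 13 implications in a chain connecting 14 propositions:
P1->P2, P2->P3, ..., P13->P14
Steps needed = (number of implications) - 1 = 13 - 1 = 12

12


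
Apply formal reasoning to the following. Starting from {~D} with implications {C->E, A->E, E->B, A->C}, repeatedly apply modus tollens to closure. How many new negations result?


Initial negated facts: {~D}
Apply modus tollens to closure:
  (no implication fires)
Final negated: {~D}
New negations: {(none)}
Count = 0

0


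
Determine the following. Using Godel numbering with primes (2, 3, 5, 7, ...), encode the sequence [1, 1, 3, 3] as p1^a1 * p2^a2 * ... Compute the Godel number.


Encode each element as an exponent of the corresponding prime:
  2^1 = 2
  3^1 = 3
  5^3 = 125
  7^3 = 343
Product = 2 * 3 * 125 * 343 = 257250

257250


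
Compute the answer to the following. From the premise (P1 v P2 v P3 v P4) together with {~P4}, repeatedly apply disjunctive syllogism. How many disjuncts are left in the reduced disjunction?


Original disjuncts (4): P1, P2, P3, P4
Negated (eliminate): ~P4
Remaining disjuncts: P1, P2, P3
Count = 4 - 1 = 3

3


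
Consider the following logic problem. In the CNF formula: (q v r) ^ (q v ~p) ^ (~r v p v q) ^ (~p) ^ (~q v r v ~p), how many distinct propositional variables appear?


Identify each variable that appears in the formula.
Variables found: p, q, r
Count = 3

3


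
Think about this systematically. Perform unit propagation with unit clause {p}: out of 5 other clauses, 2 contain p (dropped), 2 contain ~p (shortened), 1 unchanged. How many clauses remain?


Satisfied (removed): 2
Shortened (remain): 2
Unchanged (remain): 1
Remaining = 2 + 1 = 3

3


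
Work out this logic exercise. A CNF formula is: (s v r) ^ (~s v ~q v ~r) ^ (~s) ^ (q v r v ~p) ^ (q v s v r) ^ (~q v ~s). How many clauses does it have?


A CNF formula is a conjunction of clauses.
Clauses are separated by ^.
Counting the conjuncts: 6 clauses.

6


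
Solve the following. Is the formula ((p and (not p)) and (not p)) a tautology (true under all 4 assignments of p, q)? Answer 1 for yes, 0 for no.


Check all 4 assignments:
p=0, q=0: 0
p=0, q=1: 0
p=1, q=0: 0
p=1, q=1: 0
Satisfying count = 0/4.
Tautology iff count = 4: no.

0


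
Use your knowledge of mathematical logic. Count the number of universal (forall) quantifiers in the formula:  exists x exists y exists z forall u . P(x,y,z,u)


Quantifier prefix: exists x exists y exists z forall u
Mark each quantifier type:
  E E E U
Universal count = 1, Existential count = 3
Asked for universal (forall) quantifiers: 1

1


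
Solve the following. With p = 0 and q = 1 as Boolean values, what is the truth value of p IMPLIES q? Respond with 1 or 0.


p = 0, q = 1
Operation: p IMPLIES q
Evaluate: 0 IMPLIES 1 = 1

1


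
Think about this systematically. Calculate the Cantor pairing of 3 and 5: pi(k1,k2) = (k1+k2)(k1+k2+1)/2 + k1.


k1 + k2 = 8
(k1+k2)(k1+k2+1)/2 = 8 * 9 / 2 = 36
pi = 36 + 3 = 39

39


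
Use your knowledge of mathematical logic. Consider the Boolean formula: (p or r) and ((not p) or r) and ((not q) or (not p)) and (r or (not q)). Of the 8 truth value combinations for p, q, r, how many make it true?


Evaluate all 8 assignments for p, q, r:
p=0, q=0, r=0: 0
p=0, q=0, r=1: 1
p=0, q=1, r=0: 0
p=0, q=1, r=1: 1
p=1, q=0, r=0: 0
p=1, q=0, r=1: 1
p=1, q=1, r=0: 0
p=1, q=1, r=1: 0
Satisfying count = 3

3


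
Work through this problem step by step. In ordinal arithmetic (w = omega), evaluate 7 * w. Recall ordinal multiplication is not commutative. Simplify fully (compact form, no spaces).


Compute 7 * w.
Ordinal * is associative and left-distributive over +, but NOT commutative; for finite n>1, n*w = w but w*n stays w*n.
For finite n>0, n * w = sup{n*k : k<w} = w. So 7 * w = w.
Result = w

w


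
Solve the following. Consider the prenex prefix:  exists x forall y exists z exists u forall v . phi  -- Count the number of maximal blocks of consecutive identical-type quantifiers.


Quantifier-type sequence: E A E E A  (A=forall, E=exists)
Group into maximal same-type runs:
  Ex1 | Ax1 | Ex2 | Ax1
Number of blocks = 4

4


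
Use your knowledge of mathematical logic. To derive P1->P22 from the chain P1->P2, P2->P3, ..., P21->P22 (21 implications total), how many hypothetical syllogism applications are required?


With 21 implications in a chain connecting 22 propositions:
P1->P2, P2->P3, ..., P21->P22
Steps needed = (number of implications) - 1 = 21 - 1 = 20

20


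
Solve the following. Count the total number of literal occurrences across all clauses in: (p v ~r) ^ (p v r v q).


Counting literals in each clause:
Clause 1: 2 literal(s)
Clause 2: 3 literal(s)
Total = 5

5


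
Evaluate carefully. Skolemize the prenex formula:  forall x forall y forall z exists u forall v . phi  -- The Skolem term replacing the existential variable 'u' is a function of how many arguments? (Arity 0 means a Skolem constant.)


Quantifier prefix: forall x forall y forall z exists u forall v
'u' is existentially quantified at position 4.
Universal variables preceding it: x, y, z
Skolem function arity = 3

3


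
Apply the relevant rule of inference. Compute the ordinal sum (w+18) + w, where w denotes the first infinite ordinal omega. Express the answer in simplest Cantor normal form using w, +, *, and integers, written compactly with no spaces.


Compute (w+18) + w.
Ordinal + is associative but NOT commutative; for finite n>0, n + w = w but w + n stays w+n.
(w+18) + w = w + (18+w) = w + w = w*2 (the finite tail 18 is absorbed by the right w).
Result = w*2

w*2


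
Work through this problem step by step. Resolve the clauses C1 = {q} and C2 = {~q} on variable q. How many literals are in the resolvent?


Remove q from C1 and ~q from C2.
C1 remainder: {}
C2 remainder: {}
Union (resolvent): {} (empty clause)
Resolvent has 0 literal(s).

0
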